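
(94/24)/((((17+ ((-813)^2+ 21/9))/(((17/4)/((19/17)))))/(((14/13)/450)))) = 5593/103720734000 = 0.00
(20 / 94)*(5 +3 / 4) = 115 / 94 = 1.22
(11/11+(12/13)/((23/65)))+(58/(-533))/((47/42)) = 2023205/576173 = 3.51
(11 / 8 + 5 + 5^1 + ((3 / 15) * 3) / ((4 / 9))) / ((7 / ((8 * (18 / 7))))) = 9162 / 245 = 37.40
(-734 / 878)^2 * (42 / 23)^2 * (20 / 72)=65997610 / 101949409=0.65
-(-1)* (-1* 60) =-60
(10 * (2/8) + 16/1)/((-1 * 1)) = -37/2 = -18.50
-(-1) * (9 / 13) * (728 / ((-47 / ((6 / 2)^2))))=-4536 / 47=-96.51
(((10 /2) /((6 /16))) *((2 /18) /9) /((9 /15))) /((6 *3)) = 100 /6561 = 0.02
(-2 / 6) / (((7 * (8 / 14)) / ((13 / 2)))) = -13 / 24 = -0.54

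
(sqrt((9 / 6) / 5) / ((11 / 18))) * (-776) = -6984 * sqrt(30) / 55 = -695.51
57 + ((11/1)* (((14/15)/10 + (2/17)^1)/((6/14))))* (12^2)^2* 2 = 224634.66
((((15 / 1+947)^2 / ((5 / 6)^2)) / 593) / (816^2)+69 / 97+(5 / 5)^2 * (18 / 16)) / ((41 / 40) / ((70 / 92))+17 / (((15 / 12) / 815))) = 85631372869 / 515978492731068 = 0.00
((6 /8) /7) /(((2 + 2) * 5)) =3 /560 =0.01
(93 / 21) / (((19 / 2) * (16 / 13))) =403 / 1064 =0.38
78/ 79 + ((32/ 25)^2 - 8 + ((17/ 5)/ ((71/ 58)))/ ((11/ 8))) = -129347474/ 38561875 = -3.35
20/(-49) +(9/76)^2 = -111551/283024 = -0.39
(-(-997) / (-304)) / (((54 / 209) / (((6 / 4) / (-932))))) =10967 / 536832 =0.02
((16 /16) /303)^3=1 /27818127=0.00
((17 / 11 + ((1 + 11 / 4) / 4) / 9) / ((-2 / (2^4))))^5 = -501292001353351 / 1252332576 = -400286.64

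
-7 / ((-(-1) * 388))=-7 / 388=-0.02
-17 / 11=-1.55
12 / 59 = 0.20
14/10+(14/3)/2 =56/15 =3.73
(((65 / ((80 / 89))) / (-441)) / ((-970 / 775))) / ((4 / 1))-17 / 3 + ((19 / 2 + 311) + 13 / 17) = 29379782711 / 93082752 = 315.63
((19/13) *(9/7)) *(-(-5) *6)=5130/91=56.37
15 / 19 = 0.79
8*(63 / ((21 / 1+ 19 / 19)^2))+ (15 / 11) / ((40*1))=1041 / 968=1.08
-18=-18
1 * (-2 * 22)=-44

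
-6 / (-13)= 6 / 13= 0.46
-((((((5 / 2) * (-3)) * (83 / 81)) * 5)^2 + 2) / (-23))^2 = -18588661462849 / 4498116624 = -4132.54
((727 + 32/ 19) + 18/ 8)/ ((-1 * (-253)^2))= -55551/ 4864684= -0.01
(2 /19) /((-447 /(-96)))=64 /2831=0.02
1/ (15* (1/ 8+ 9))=8/ 1095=0.01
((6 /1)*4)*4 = 96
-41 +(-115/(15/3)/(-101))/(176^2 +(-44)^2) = -136288569/3324112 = -41.00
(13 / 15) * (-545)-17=-1468 / 3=-489.33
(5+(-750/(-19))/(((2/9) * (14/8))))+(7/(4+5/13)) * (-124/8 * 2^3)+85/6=-61681/798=-77.29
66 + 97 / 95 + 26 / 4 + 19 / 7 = 101393 / 1330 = 76.24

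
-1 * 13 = -13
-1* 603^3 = -219256227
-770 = -770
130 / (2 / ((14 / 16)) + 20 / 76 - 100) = -1330 / 997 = -1.33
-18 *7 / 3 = -42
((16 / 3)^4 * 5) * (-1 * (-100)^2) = -3276800000 / 81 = -40454320.99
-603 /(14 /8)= -2412 /7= -344.57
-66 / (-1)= 66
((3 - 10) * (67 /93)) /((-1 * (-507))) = -469 /47151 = -0.01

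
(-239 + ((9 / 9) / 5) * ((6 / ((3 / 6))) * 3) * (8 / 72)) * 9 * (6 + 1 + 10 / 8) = -353727 / 20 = -17686.35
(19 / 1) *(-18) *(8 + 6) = -4788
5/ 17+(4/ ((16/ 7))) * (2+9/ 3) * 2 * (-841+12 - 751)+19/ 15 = -27648.44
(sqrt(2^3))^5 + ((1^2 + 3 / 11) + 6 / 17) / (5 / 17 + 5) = 152 / 495 + 128* sqrt(2) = 181.33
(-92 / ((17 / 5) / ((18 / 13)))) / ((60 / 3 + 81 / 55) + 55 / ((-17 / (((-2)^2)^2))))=50600 / 40911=1.24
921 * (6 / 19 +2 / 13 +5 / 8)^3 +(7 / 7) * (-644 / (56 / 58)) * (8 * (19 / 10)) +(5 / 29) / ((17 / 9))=-169841580746857901 / 19018564963840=-8930.30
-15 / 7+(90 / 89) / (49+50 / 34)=-189120 / 89089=-2.12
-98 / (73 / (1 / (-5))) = 98 / 365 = 0.27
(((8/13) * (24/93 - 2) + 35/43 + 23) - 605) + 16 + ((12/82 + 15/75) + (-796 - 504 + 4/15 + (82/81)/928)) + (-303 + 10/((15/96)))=-281001726827851/133515092880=-2104.64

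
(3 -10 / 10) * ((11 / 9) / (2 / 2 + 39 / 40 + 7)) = 880 / 3231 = 0.27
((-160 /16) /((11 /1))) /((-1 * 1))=10 /11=0.91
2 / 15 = 0.13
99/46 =2.15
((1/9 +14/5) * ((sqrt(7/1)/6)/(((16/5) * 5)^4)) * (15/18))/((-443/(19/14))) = -2489 * sqrt(7)/131691184128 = -0.00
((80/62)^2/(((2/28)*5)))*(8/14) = 2560/961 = 2.66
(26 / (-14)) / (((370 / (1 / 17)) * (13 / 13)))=-13 / 44030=-0.00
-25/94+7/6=127/141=0.90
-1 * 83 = -83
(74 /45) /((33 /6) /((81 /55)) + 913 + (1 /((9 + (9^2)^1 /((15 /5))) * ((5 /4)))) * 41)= 36 /20089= 0.00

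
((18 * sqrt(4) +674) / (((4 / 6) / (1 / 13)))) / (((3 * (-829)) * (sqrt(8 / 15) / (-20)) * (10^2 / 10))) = 355 * sqrt(30) / 21554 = 0.09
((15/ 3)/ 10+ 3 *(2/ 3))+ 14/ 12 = 11/ 3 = 3.67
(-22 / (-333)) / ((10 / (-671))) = -7381 / 1665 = -4.43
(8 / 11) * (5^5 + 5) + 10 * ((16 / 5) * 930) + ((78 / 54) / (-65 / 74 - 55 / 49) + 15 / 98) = 2254935842911 / 70388010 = 32035.79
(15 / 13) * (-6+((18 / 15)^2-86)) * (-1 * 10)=13584 / 13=1044.92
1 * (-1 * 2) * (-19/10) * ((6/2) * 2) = 114/5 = 22.80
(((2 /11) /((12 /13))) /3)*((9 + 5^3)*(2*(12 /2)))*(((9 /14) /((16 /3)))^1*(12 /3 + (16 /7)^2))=885807 /7546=117.39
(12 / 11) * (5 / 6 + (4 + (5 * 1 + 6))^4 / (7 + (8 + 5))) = 30385 / 11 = 2762.27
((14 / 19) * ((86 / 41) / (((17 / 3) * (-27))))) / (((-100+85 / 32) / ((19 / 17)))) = 0.00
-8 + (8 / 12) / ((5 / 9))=-34 / 5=-6.80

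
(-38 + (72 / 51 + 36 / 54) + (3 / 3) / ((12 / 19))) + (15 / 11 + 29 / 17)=-23389 / 748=-31.27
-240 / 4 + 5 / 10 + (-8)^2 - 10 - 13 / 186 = -518 / 93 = -5.57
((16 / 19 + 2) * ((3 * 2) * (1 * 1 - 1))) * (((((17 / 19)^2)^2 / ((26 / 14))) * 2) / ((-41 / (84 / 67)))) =0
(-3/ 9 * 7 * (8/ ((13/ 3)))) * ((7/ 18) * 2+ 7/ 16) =-1225/ 234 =-5.24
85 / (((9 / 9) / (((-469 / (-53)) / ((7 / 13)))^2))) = 64484485 / 2809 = 22956.38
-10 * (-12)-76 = 44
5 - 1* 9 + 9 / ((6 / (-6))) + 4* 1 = -9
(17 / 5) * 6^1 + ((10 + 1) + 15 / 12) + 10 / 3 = 2159 / 60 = 35.98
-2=-2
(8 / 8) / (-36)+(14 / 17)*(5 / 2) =1243 / 612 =2.03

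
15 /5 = 3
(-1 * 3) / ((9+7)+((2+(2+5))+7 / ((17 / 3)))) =-51 / 446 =-0.11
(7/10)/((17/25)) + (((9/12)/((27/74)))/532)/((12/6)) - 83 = -26687683/325584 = -81.97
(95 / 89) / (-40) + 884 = 883.97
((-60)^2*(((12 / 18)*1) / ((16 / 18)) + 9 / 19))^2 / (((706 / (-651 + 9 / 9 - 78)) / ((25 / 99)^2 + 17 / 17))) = -21287159.97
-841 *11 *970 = -8973470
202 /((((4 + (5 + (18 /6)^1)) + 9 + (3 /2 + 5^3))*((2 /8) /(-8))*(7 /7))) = -12928 /295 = -43.82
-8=-8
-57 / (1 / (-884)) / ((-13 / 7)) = -27132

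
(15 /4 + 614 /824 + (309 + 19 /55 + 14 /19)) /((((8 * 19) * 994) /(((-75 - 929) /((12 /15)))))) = -8498745293 /3252471376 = -2.61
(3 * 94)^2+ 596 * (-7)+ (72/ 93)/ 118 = 75352.01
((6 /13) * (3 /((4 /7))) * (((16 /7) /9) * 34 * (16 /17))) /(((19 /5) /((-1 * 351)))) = -34560 /19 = -1818.95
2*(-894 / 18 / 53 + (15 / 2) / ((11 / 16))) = 34882 / 1749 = 19.94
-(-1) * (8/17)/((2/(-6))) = -24/17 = -1.41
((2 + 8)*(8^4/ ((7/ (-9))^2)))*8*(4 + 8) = 318504960/ 49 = 6500101.22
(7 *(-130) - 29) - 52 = -991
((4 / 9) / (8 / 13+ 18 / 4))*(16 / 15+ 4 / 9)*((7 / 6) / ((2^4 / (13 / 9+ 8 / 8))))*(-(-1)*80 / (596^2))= 4862 / 922518153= 0.00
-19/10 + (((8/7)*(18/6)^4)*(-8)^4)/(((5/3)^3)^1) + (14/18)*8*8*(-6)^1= 428403721/5250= 81600.71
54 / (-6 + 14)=27 / 4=6.75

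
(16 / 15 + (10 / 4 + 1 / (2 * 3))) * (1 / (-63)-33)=-3328 / 27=-123.26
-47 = -47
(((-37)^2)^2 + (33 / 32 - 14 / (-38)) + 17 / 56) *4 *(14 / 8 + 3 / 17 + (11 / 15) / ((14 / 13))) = 582342422231 / 29792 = 19546939.52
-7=-7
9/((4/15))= 33.75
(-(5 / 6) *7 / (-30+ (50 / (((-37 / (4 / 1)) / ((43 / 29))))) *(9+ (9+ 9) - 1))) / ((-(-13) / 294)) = 368039 / 665054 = 0.55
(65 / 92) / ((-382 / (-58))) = 1885 / 17572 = 0.11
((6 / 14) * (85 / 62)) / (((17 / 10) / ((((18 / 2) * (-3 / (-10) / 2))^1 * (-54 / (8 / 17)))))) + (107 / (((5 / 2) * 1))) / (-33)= -31415683 / 572880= -54.84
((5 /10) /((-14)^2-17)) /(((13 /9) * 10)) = 9 /46540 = 0.00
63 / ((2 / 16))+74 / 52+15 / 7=92377 / 182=507.57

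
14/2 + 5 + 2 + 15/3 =19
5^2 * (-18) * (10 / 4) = -1125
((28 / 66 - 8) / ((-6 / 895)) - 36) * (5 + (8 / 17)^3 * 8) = 3104301571 / 486387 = 6382.37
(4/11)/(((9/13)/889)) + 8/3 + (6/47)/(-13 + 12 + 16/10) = 469.83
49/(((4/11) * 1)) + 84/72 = 1631/12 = 135.92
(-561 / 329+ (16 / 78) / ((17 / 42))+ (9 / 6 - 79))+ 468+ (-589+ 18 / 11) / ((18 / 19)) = -1660574647 / 7198191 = -230.69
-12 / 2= -6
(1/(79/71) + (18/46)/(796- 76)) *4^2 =130719/9085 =14.39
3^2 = 9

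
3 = 3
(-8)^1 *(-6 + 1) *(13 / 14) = 260 / 7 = 37.14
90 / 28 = 45 / 14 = 3.21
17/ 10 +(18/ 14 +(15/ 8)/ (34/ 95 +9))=113297/ 35560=3.19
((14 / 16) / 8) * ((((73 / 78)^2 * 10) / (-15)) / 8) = -37303 / 4672512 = -0.01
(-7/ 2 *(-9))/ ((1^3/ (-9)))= -567/ 2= -283.50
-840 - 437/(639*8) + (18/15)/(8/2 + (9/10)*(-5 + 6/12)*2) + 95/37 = -6497140777/7754904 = -837.81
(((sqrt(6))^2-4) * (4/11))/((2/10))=40/11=3.64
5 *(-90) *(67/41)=-30150/41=-735.37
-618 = -618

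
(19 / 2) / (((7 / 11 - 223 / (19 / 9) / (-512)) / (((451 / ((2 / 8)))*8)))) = 14671224832 / 90173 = 162700.86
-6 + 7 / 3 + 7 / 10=-2.97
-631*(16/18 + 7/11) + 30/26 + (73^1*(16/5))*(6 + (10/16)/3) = 3146626/6435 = 488.99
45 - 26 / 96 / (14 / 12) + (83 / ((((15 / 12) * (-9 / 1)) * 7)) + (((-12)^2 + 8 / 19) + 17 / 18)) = 431101 / 2280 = 189.08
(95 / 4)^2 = 9025 / 16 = 564.06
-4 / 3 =-1.33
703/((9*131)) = 703/1179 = 0.60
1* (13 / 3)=13 / 3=4.33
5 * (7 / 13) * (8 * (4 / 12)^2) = 2.39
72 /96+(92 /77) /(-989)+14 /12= 1.92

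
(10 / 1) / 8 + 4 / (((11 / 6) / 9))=919 / 44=20.89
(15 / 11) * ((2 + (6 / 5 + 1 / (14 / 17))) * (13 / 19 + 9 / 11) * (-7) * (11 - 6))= -727695 / 2299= -316.53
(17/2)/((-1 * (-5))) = 17/10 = 1.70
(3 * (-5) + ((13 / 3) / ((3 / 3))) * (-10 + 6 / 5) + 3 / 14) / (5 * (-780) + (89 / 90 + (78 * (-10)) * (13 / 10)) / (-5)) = 0.01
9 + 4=13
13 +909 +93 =1015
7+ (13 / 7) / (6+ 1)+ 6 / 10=1927 / 245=7.87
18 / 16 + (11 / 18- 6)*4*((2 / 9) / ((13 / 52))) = -11687 / 648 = -18.04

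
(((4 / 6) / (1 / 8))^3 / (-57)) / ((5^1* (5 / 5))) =-4096 / 7695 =-0.53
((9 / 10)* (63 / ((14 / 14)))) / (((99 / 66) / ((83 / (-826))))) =-2241 / 590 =-3.80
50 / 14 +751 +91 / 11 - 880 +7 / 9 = -80650 / 693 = -116.38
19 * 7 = 133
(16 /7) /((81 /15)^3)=2000 /137781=0.01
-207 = -207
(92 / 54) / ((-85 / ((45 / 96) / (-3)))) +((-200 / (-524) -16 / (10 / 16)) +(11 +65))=244291193 / 4810320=50.78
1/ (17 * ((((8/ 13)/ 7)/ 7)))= 637/ 136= 4.68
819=819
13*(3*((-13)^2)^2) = 1113879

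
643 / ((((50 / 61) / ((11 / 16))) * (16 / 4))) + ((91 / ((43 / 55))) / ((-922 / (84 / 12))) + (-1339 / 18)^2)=29121085968739 / 5138121600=5667.65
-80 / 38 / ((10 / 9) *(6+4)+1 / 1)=-360 / 2071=-0.17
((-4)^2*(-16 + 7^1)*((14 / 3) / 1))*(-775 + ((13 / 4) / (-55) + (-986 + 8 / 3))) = 64990184 / 55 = 1181639.71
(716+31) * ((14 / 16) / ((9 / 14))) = 4067 / 4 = 1016.75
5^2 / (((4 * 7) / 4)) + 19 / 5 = 258 / 35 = 7.37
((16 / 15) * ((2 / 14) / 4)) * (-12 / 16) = -1 / 35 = -0.03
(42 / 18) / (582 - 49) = 7 / 1599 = 0.00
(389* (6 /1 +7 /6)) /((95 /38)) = 1115.13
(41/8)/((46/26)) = 533/184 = 2.90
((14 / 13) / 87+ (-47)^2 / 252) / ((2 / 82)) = 34192729 / 95004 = 359.91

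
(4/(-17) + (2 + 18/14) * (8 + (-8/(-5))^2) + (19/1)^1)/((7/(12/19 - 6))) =-50226/1225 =-41.00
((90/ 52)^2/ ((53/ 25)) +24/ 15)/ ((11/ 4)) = 539749/ 492635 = 1.10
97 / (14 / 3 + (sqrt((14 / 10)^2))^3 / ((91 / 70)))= 94575 / 6608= 14.31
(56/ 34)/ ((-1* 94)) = -14/ 799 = -0.02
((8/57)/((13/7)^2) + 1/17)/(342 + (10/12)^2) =195564/673439819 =0.00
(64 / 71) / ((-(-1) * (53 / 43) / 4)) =11008 / 3763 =2.93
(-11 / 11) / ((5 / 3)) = -3 / 5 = -0.60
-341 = -341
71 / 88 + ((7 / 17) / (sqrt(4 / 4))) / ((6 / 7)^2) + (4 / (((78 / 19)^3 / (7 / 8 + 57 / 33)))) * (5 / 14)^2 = 1.39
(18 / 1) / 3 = 6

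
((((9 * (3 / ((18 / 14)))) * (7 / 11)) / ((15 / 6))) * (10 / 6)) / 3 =98 / 33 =2.97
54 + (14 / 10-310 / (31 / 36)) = -304.60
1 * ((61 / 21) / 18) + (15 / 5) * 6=6865 / 378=18.16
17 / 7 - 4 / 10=71 / 35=2.03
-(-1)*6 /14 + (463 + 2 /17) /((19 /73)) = 4024072 /2261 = 1779.78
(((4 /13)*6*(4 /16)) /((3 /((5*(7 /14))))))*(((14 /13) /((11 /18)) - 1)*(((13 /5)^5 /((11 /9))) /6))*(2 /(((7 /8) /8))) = 45978816 /529375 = 86.85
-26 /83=-0.31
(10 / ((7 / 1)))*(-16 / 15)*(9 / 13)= -1.05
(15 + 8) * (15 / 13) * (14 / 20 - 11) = -7107 / 26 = -273.35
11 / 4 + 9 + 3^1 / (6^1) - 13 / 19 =879 / 76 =11.57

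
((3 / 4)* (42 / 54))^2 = 49 / 144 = 0.34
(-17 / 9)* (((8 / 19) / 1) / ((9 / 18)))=-272 / 171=-1.59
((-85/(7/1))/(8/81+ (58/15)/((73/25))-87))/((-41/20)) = -10052100/145226879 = -0.07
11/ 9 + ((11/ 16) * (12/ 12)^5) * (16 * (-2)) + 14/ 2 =-124/ 9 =-13.78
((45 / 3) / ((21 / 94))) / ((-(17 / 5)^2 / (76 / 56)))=-111625 / 14161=-7.88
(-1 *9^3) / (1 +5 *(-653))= 243 / 1088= 0.22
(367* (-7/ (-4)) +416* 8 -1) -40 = 15717/ 4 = 3929.25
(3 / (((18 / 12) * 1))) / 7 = 2 / 7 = 0.29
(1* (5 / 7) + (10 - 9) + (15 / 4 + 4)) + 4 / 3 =907 / 84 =10.80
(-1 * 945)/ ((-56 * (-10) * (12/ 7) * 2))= -63/ 128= -0.49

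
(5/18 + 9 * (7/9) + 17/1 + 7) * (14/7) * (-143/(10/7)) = -563563/90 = -6261.81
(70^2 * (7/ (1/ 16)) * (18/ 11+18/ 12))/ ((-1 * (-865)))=3786720/ 1903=1989.87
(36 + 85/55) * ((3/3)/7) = 59/11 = 5.36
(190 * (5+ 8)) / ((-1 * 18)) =-1235 / 9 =-137.22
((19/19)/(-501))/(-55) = 1/27555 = 0.00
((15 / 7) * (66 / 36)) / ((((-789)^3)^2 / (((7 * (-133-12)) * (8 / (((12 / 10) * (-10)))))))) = 7975 / 723741163026980283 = 0.00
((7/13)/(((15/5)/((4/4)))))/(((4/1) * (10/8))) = 7/195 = 0.04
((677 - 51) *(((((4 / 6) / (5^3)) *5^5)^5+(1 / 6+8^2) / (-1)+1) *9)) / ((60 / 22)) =2151769303343 / 810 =2656505312.77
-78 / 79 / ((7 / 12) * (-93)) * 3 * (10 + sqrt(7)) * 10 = 9360 * sqrt(7) / 17143 + 93600 / 17143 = 6.90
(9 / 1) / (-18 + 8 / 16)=-18 / 35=-0.51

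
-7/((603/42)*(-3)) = 98/603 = 0.16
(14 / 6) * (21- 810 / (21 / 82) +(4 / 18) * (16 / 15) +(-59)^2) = 320714 / 405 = 791.89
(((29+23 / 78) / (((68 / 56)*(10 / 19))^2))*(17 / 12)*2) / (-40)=-5.08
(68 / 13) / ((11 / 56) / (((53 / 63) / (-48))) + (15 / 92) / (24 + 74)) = -32493664 / 69611217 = -0.47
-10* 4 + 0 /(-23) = -40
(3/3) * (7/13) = 7/13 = 0.54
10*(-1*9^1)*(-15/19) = 1350/19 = 71.05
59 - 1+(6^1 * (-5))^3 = -26942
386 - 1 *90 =296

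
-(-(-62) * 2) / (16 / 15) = -465 / 4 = -116.25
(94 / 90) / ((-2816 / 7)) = -329 / 126720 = -0.00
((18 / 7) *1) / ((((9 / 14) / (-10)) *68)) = -10 / 17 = -0.59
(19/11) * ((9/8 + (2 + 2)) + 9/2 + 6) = 2375/88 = 26.99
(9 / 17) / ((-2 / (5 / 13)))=-0.10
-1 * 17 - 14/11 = -201/11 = -18.27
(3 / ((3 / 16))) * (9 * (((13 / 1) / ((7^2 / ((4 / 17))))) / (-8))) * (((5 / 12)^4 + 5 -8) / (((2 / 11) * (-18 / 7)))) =-8806369 / 1233792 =-7.14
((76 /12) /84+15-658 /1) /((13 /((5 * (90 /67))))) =-4050425 /12194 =-332.17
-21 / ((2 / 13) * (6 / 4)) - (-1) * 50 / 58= -90.14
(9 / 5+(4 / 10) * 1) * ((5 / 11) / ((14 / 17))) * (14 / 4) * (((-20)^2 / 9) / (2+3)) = 340 / 9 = 37.78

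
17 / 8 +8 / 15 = 319 / 120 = 2.66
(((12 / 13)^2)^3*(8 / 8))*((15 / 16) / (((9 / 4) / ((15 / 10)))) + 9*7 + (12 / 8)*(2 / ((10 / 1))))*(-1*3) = -2863185408 / 24134045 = -118.64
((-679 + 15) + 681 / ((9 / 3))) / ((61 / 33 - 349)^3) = 15704469 / 1503484706816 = 0.00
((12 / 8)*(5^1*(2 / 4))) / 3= 1.25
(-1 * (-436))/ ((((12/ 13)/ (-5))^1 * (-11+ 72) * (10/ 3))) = -1417/ 122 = -11.61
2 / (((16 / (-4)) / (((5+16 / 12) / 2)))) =-19 / 12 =-1.58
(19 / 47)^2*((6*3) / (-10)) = -3249 / 11045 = -0.29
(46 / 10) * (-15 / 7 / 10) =-69 / 70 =-0.99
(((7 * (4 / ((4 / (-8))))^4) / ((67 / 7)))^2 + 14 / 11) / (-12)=-221551557311 / 296274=-747792.78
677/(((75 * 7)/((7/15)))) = 677/1125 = 0.60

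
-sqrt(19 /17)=-sqrt(323) /17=-1.06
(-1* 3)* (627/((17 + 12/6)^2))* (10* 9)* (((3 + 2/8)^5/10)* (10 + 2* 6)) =-3639042693/9728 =-374079.22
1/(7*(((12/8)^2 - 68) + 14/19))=-76/34587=-0.00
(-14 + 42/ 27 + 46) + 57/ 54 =623/ 18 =34.61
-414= -414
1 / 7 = 0.14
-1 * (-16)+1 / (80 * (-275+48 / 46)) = 8065257 / 504080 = 16.00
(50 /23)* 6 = 300 /23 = 13.04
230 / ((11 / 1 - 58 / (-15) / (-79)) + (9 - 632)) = -136275 / 362639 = -0.38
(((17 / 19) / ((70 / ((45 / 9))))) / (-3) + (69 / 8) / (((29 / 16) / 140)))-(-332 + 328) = 15509435 / 23142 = 670.19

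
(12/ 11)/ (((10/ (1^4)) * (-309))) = -2/ 5665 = -0.00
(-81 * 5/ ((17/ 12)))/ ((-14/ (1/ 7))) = 2.92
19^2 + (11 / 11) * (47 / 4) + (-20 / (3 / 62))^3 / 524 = -134390.04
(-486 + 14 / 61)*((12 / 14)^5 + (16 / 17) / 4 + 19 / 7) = -28889510976 / 17428859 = -1657.57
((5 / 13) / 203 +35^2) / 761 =3232780 / 2008279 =1.61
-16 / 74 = -0.22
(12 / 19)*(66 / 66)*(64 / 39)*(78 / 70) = 768 / 665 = 1.15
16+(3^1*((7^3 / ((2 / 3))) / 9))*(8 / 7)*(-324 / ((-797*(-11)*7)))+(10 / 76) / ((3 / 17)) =15701995 / 999438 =15.71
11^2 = 121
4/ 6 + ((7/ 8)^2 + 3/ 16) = 311/ 192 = 1.62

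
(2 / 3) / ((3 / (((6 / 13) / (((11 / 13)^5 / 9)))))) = 342732 / 161051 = 2.13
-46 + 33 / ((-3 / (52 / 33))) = -190 / 3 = -63.33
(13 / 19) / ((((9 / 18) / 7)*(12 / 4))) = 3.19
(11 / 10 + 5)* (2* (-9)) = -549 / 5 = -109.80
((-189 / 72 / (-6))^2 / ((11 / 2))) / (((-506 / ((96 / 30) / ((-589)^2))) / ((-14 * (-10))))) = -343 / 3861924572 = -0.00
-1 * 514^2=-264196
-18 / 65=-0.28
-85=-85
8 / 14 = 4 / 7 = 0.57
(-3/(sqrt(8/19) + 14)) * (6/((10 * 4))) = -1197/37160 + 9 * sqrt(38)/37160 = -0.03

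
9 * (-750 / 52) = -3375 / 26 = -129.81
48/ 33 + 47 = 533/ 11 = 48.45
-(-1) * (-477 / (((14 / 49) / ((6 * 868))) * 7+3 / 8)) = -2484216 / 1955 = -1270.70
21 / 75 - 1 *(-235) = 5882 / 25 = 235.28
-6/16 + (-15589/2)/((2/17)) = -530029/8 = -66253.62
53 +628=681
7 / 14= 1 / 2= 0.50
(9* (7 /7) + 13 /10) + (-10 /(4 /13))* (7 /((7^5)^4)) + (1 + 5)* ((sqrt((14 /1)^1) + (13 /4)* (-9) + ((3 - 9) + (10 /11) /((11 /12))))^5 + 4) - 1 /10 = -240007852607569483369054191084045201709 /756884440077613605409000814080 + 1160875857369908703* sqrt(14) /27437936768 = -158793377.50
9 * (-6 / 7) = -54 / 7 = -7.71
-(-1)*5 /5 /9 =1 /9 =0.11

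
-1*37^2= -1369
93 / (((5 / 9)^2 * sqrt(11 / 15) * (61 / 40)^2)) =482112 * sqrt(165) / 40931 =151.30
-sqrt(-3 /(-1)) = -sqrt(3) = -1.73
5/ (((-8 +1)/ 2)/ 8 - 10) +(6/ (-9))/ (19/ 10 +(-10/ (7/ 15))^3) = -8097290300/ 16905484983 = -0.48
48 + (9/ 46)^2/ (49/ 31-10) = 2945193/ 61364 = 48.00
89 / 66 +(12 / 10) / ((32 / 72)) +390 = 65018 / 165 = 394.05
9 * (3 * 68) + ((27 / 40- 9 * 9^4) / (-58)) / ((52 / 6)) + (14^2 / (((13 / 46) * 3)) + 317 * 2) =510062837 / 180960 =2818.65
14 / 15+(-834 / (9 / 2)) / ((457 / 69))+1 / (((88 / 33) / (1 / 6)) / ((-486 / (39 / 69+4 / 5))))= -424453007 / 8609880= -49.30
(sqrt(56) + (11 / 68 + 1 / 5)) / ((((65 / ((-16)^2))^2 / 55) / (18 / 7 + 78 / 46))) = 15229108224 / 11563825 + 990511104 * sqrt(14) / 136045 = 28559.07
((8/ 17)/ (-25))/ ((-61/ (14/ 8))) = 14/ 25925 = 0.00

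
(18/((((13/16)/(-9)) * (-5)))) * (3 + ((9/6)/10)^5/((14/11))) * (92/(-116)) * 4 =-250392179799/659750000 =-379.53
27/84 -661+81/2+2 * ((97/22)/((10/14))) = -936063/1540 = -607.83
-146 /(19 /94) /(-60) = 3431 /285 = 12.04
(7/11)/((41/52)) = 364/451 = 0.81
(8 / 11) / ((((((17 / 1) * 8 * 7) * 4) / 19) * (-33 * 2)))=-0.00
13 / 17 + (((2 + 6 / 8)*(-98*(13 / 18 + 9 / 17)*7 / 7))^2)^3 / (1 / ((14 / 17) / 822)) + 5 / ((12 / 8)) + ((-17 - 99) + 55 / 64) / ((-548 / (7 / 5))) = 2708901909221266564683774740822987 / 1835562938962184663040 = 1475788082076.26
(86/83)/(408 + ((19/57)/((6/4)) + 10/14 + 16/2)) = 5418/2180161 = 0.00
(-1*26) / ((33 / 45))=-390 / 11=-35.45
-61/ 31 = -1.97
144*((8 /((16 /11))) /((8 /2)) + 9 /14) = 2034 /7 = 290.57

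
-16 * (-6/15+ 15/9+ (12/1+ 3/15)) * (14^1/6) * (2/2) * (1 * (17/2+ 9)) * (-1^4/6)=39592/27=1466.37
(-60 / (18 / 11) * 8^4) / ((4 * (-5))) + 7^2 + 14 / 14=22678 / 3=7559.33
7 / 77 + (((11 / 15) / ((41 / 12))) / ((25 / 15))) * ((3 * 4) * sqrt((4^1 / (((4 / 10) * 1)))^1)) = 1 / 11 + 1584 * sqrt(10) / 1025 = 4.98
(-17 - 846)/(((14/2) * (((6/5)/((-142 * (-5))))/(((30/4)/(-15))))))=1531825/42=36472.02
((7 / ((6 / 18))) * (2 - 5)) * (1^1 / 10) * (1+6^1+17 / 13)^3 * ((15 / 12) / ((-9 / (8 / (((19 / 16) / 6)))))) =846526464 / 41743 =20279.48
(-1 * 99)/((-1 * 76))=99/76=1.30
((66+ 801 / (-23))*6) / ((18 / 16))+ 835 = 23029 / 23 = 1001.26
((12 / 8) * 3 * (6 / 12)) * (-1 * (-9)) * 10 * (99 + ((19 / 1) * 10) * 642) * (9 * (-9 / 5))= -800960319 / 2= -400480159.50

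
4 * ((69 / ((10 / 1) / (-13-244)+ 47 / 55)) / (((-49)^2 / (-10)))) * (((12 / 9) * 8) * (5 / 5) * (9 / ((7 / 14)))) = -832268800 / 3075681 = -270.60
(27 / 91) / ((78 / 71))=639 / 2366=0.27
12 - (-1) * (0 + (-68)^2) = 4636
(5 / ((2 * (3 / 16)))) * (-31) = -413.33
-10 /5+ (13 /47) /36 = -3371 /1692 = -1.99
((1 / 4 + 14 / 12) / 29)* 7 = 119 / 348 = 0.34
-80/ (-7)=80/ 7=11.43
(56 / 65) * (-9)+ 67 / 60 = -5177 / 780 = -6.64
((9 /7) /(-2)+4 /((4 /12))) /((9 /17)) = 901 /42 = 21.45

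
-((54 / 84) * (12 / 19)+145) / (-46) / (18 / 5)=96695 / 110124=0.88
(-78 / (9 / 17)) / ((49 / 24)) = -3536 / 49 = -72.16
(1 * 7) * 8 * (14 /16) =49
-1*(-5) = 5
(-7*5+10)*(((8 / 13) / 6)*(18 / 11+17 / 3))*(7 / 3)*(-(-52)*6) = -1349600 / 99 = -13632.32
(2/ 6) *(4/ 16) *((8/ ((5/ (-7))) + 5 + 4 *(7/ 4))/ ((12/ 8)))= 2/ 45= 0.04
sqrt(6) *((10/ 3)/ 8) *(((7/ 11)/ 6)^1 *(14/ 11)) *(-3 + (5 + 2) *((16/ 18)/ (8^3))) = -421645 *sqrt(6)/ 2509056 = -0.41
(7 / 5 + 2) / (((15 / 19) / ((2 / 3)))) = 646 / 225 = 2.87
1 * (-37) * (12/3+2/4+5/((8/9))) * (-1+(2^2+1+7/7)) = -14985/8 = -1873.12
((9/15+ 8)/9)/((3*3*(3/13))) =559/1215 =0.46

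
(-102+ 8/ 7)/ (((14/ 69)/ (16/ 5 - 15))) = 1437063/ 245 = 5865.56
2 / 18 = 1 / 9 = 0.11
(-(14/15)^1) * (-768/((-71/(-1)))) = 3584/355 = 10.10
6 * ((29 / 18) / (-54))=-29 / 162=-0.18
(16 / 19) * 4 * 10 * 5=3200 / 19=168.42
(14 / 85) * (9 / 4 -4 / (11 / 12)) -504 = -943131 / 1870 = -504.35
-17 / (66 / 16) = -136 / 33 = -4.12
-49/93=-0.53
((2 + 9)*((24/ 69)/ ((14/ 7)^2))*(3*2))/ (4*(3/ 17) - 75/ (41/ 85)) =-30668/ 827103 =-0.04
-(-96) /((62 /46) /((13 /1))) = 925.94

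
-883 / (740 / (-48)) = 10596 / 185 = 57.28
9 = 9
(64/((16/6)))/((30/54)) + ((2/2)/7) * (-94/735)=44434/1029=43.18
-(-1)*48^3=110592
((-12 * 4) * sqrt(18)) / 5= -144 * sqrt(2) / 5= -40.73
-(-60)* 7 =420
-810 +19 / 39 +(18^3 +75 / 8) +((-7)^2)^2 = 2319053 / 312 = 7432.86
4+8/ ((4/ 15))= 34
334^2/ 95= 111556/ 95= 1174.27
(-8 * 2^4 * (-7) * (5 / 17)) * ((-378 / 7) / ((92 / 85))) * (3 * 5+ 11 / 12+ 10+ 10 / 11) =-89233200 / 253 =-352700.40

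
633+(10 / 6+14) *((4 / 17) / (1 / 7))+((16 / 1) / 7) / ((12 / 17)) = 78783 / 119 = 662.04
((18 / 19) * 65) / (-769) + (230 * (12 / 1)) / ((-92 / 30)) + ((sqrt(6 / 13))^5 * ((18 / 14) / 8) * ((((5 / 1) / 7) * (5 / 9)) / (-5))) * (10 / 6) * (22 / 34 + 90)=-13151070 / 14611 -115575 * sqrt(78) / 3660202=-900.36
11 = 11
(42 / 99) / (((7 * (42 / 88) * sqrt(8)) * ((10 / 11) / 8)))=88 * sqrt(2) / 315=0.40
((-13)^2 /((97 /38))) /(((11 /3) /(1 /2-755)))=-14536197 /1067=-13623.43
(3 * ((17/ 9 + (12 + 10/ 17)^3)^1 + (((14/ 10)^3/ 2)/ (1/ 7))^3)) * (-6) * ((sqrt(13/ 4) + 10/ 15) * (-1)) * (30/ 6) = 1991498586791617/ 11514843750 + 1991498586791617 * sqrt(13)/ 15353125000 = 640637.12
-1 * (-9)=9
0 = 0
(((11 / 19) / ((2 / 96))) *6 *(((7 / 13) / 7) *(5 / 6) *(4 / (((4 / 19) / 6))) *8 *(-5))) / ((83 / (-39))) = 1900800 / 83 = 22901.20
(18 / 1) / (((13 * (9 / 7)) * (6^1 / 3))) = 7 / 13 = 0.54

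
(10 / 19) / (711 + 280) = 10 / 18829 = 0.00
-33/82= -0.40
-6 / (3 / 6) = -12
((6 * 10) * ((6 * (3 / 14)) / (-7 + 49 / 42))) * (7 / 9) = -72 / 7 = -10.29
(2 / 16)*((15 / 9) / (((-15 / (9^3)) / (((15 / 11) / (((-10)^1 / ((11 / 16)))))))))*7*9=15309 / 256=59.80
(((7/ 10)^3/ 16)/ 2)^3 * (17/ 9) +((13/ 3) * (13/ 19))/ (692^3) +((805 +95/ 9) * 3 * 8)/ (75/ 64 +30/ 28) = 5653464211433028616166904793/ 647944641675264000000000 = 8725.23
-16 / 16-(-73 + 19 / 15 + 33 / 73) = 76958 / 1095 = 70.28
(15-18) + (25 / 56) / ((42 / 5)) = -6931 / 2352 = -2.95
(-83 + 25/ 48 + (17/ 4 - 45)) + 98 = -1211/ 48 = -25.23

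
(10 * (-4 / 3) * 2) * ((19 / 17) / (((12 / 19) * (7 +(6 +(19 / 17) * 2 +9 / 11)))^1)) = -2090 / 711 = -2.94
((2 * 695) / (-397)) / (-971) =1390 / 385487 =0.00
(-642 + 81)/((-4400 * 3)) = 17/400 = 0.04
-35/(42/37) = -185/6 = -30.83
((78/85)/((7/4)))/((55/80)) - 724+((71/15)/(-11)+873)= 2932142/19635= 149.33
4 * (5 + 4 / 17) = 356 / 17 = 20.94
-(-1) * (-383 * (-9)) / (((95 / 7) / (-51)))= -12953.46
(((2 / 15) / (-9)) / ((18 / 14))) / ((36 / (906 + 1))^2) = -5758543 / 787320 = -7.31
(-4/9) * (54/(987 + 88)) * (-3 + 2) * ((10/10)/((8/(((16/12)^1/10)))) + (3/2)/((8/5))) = 229/10750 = 0.02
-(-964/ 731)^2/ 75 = -929296/ 40077075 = -0.02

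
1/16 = 0.06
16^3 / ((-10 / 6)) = -12288 / 5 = -2457.60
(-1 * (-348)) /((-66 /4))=-232 /11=-21.09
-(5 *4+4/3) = -64/3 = -21.33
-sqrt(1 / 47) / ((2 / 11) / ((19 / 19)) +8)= -0.02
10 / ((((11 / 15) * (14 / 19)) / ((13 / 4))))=18525 / 308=60.15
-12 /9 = -4 /3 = -1.33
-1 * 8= -8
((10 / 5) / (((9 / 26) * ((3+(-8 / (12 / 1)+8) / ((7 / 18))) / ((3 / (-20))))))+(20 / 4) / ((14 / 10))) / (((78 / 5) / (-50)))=-1418450 / 125307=-11.32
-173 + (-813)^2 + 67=660863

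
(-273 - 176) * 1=-449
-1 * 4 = -4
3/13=0.23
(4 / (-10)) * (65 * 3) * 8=-624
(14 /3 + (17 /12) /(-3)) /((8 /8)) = 151 /36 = 4.19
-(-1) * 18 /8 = 9 /4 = 2.25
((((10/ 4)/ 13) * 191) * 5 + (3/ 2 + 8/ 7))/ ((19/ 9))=152577/ 1729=88.25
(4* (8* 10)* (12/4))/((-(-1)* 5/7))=1344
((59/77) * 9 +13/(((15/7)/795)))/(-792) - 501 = -15462443/30492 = -507.10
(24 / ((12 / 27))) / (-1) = -54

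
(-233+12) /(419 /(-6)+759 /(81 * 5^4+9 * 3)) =3731364 /1178813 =3.17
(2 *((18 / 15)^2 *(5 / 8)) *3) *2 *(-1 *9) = -486 / 5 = -97.20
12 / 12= 1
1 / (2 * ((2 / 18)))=9 / 2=4.50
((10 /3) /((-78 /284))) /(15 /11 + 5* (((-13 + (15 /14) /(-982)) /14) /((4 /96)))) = 37580158 /340833285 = 0.11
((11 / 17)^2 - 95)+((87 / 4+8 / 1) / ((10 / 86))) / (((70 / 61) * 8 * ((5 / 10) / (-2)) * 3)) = -45687599 / 346800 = -131.74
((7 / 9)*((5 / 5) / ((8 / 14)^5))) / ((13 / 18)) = 117649 / 6656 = 17.68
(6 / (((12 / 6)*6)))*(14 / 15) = 7 / 15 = 0.47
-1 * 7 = -7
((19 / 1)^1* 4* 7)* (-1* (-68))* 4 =144704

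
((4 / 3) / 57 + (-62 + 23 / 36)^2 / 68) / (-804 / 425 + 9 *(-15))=-0.40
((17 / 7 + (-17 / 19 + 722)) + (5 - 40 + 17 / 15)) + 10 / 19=1376936 / 1995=690.19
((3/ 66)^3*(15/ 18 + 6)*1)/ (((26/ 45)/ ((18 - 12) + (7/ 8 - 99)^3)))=-297496135095/ 283492352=-1049.40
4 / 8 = 1 / 2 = 0.50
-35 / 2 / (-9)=1.94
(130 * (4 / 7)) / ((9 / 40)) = 20800 / 63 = 330.16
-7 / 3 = -2.33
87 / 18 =29 / 6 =4.83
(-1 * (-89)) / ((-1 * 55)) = -1.62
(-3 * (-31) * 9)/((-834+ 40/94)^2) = 1848933/1534915684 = 0.00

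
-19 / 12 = -1.58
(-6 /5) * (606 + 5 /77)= -280002 /385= -727.28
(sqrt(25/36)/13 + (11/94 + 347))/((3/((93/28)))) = 19727873/51324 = 384.38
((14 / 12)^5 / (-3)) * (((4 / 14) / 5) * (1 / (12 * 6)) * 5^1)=-2401 / 839808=-0.00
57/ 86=0.66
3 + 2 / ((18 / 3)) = 3.33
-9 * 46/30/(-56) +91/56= 131/70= 1.87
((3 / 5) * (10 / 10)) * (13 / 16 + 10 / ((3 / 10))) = 20.49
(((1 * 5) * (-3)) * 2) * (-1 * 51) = 1530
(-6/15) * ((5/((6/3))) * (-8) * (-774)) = -6192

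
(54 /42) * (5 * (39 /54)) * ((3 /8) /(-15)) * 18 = -117 /56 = -2.09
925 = 925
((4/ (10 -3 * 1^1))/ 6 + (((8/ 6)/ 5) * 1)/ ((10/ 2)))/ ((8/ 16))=52/ 175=0.30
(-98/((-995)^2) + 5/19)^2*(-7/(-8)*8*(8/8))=171397147020183/353833969725625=0.48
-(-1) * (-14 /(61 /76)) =-1064 /61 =-17.44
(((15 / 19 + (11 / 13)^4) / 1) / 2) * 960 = 339165120 / 542659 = 625.01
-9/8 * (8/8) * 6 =-27/4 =-6.75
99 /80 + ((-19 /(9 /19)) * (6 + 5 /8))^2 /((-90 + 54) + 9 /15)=-9146114773 /4587840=-1993.56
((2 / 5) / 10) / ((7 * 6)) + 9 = 9451 / 1050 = 9.00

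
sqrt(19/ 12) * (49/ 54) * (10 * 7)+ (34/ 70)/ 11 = 17/ 385+ 1715 * sqrt(57)/ 162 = 79.97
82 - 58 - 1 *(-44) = 68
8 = 8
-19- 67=-86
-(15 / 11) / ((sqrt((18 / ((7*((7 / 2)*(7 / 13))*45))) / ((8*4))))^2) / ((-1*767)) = 205800 / 109681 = 1.88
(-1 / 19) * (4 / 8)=-1 / 38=-0.03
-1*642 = -642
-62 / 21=-2.95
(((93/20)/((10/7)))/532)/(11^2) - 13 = -23909507/1839200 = -13.00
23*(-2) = -46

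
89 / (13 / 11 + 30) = 979 / 343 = 2.85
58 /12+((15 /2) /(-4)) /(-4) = 509 /96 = 5.30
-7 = -7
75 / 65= 15 / 13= 1.15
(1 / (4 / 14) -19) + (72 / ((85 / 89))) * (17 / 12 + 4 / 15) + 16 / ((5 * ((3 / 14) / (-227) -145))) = 43627121249 / 391691050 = 111.38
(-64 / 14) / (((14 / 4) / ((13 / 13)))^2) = -128 / 343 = -0.37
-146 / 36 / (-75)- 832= -1123127 / 1350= -831.95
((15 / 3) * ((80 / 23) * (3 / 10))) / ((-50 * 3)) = -4 / 115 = -0.03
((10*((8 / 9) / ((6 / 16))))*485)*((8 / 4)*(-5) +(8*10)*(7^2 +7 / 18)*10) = 110350304000 / 243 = 454116477.37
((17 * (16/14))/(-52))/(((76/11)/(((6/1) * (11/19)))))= -6171/32851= -0.19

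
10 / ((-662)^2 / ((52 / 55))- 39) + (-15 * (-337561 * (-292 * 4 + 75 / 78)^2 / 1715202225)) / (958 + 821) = 468161384334288695443 / 207142331478832369620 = 2.26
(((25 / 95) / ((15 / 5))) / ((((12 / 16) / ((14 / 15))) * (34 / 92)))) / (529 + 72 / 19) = 0.00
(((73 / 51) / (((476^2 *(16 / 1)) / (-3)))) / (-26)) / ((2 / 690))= 25185 / 1602345472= 0.00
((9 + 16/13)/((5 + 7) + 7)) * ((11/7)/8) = 11/104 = 0.11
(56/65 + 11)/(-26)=-771/1690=-0.46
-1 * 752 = -752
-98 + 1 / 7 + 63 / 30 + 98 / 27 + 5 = -164671 / 1890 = -87.13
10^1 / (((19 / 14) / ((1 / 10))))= 0.74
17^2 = 289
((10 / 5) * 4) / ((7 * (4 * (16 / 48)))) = 6 / 7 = 0.86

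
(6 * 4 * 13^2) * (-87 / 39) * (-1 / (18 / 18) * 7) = 63336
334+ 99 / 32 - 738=-12829 / 32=-400.91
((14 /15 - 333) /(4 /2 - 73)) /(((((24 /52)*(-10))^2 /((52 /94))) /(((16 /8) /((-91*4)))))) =-841789 /1261386000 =-0.00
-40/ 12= -10/ 3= -3.33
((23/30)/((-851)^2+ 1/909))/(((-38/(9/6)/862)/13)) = -0.00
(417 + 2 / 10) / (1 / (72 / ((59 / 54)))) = 8110368 / 295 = 27492.77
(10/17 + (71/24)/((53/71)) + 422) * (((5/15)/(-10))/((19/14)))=-12913243/1232568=-10.48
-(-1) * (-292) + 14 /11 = -3198 /11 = -290.73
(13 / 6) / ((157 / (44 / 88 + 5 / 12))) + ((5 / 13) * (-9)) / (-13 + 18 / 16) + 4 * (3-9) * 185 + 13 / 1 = -12359724367 / 2792088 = -4426.70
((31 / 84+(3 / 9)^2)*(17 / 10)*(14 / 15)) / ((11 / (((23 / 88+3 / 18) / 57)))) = 1921 / 3693600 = 0.00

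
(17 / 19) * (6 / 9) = 34 / 57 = 0.60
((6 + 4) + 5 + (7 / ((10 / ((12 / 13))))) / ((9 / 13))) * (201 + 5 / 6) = 289429 / 90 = 3215.88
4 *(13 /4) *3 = 39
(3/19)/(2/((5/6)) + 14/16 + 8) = 120/8569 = 0.01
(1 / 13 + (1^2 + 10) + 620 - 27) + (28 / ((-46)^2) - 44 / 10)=20620346 / 34385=599.69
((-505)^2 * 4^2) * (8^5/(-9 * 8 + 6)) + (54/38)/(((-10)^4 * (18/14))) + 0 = -12702121983999307/6270000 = -2025856775.76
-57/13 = -4.38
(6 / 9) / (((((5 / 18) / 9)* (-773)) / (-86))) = 9288 / 3865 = 2.40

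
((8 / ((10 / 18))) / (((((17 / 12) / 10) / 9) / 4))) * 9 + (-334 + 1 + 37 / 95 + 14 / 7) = 52653904 / 1615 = 32603.04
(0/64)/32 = 0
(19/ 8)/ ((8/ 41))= 779/ 64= 12.17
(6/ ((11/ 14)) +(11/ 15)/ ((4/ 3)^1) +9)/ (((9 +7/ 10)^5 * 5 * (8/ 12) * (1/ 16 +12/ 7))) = 3192000/ 94460742827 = 0.00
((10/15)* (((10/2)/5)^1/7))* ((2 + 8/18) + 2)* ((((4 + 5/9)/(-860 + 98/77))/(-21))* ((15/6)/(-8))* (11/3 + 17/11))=-0.00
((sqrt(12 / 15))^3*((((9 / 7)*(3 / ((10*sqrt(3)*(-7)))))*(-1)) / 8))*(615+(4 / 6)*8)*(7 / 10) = 5583*sqrt(15) / 17500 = 1.24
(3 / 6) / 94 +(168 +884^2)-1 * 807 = 146793597 / 188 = 780817.01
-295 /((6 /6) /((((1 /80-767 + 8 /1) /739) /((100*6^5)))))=0.00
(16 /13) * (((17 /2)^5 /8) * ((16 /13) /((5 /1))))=1419857 /845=1680.30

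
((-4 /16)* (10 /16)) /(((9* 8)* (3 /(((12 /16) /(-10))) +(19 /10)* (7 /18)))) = 0.00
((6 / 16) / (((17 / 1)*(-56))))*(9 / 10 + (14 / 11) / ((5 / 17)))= -345 / 167552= -0.00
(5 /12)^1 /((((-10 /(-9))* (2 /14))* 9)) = 7 /24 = 0.29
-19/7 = -2.71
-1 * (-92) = 92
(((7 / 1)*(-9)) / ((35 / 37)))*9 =-2997 / 5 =-599.40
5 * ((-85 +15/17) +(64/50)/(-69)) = -2467294/5865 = -420.68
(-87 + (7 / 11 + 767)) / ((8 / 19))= 142253 / 88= 1616.51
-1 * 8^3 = -512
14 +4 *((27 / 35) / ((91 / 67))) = 51826 / 3185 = 16.27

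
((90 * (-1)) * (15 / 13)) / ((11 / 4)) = -5400 / 143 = -37.76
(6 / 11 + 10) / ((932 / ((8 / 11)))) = 232 / 28193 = 0.01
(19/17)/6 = 0.19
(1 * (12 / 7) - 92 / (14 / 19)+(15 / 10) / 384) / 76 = -1.62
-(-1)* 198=198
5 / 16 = 0.31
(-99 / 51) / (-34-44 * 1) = 11 / 442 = 0.02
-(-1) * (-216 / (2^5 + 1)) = -72 / 11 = -6.55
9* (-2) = -18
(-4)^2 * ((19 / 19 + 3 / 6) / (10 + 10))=6 / 5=1.20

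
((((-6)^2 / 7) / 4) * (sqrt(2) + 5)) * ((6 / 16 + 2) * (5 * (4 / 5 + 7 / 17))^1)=17613 * sqrt(2) / 952 + 88065 / 952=118.67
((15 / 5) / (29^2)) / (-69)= -1 / 19343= -0.00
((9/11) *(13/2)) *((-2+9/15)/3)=-273/110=-2.48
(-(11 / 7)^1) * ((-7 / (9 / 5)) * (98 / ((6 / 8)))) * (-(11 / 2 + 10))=-334180 / 27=-12377.04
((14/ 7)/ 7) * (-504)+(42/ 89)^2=-1138860/ 7921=-143.78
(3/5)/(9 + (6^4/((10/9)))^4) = 125/385610460477267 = 0.00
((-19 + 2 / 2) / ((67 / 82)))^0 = 1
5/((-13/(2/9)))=-10/117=-0.09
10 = 10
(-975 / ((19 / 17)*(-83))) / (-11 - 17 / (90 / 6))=-19125 / 22078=-0.87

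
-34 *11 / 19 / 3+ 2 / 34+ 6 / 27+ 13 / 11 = -5.10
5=5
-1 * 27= -27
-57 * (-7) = 399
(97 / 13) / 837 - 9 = -97832 / 10881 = -8.99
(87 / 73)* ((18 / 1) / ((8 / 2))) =783 / 146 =5.36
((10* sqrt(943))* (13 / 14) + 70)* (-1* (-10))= 700 + 650* sqrt(943) / 7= 3551.49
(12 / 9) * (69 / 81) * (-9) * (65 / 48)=-1495 / 108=-13.84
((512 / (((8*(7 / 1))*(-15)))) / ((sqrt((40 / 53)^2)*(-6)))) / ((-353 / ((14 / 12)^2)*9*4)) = -371 / 25733700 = -0.00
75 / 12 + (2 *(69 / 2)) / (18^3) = 12173 / 1944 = 6.26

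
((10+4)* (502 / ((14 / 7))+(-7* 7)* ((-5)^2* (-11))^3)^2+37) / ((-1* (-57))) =4846132876708012767 / 19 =255059625089895408.79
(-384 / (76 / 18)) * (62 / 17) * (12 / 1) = -1285632 / 323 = -3980.28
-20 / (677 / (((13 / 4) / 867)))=-65 / 586959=-0.00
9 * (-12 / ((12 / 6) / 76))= -4104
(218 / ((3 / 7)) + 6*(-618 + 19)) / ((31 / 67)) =-620152 / 93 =-6668.30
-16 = -16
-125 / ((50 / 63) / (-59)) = 18585 / 2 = 9292.50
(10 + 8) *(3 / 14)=27 / 7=3.86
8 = 8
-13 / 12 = -1.08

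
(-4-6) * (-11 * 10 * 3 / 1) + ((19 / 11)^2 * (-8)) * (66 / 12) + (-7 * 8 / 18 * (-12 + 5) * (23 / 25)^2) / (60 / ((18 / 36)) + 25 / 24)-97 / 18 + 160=170682017611 / 51356250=3323.49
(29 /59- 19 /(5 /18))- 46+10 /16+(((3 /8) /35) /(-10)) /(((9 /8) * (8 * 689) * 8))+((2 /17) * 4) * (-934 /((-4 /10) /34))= 101748613577461 /2731747200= 37246.72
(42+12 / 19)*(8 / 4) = 1620 / 19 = 85.26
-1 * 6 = -6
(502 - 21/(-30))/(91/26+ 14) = 5027/175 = 28.73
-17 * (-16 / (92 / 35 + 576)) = 2380 / 5063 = 0.47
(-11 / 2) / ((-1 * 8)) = 0.69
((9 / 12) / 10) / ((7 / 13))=39 / 280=0.14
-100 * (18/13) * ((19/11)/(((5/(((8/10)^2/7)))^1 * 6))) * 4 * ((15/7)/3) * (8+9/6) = -138624/7007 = -19.78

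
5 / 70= 1 / 14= 0.07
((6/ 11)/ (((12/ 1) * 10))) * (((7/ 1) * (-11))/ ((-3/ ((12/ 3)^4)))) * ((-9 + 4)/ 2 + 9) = 2912/ 15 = 194.13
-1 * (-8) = 8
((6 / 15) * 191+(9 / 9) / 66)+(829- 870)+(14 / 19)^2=4283687 / 119130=35.96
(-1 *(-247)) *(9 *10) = 22230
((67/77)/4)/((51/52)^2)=0.23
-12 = -12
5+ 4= 9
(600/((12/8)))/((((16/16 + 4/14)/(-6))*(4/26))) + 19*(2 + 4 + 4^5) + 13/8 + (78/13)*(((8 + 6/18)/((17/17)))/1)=7488.29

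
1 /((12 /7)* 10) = 7 /120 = 0.06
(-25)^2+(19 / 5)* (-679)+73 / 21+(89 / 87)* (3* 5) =-5896274 / 3045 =-1936.38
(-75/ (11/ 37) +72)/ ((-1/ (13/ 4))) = 25779/ 44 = 585.89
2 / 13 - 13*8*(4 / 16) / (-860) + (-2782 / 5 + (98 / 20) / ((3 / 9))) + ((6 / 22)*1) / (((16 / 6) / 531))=-119833951 / 245960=-487.21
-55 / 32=-1.72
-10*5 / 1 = -50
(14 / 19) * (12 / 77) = 24 / 209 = 0.11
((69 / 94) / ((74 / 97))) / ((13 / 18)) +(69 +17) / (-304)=1.05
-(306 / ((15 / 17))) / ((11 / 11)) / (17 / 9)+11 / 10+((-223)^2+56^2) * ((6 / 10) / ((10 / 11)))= 173542 / 5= 34708.40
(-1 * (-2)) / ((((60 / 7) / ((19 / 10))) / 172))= 5719 / 75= 76.25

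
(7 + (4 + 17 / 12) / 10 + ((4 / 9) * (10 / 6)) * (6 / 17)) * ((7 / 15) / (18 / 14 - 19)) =-467999 / 2276640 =-0.21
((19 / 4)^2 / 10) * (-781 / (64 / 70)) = -1973587 / 1024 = -1927.33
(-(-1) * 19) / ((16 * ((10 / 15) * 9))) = 19 / 96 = 0.20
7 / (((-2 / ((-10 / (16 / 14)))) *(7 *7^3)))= 5 / 392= 0.01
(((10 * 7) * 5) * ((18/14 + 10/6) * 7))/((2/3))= 10850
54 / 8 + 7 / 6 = 95 / 12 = 7.92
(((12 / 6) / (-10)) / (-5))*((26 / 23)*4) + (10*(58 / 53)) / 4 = 88887 / 30475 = 2.92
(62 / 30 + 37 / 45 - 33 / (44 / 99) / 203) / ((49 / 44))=202829 / 89523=2.27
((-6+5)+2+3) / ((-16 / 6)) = -3 / 2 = -1.50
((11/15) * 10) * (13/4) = 143/6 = 23.83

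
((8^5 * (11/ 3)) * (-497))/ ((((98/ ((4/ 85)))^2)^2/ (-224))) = 13103005696/ 18424053991875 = 0.00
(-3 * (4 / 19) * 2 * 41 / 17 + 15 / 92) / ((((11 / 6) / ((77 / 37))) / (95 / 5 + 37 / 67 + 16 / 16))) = -145746783 / 2166646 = -67.27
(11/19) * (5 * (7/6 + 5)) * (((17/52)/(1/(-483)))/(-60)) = 1113959/23712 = 46.98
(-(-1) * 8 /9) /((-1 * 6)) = -4 /27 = -0.15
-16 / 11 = -1.45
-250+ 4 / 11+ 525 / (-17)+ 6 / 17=-52391 / 187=-280.17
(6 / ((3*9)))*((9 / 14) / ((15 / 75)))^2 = 225 / 98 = 2.30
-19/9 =-2.11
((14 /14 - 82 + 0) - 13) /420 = -47 /210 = -0.22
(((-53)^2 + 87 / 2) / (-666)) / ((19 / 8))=-11410 / 6327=-1.80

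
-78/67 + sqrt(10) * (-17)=-17 * sqrt(10)- 78/67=-54.92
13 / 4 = 3.25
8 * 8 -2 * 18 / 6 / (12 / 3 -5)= 70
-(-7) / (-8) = -7 / 8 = -0.88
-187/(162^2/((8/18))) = -187/59049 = -0.00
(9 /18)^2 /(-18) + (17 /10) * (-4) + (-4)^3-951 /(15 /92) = -2125301 /360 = -5903.61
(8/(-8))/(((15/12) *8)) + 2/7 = 13/70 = 0.19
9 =9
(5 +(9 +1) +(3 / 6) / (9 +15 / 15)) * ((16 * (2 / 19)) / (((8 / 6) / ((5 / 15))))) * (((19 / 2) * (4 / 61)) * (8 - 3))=19.74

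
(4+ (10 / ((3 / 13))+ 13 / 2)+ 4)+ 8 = 395 / 6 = 65.83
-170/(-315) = 34/63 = 0.54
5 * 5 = 25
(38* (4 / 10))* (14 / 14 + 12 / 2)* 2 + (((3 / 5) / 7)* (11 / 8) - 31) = 50937 / 280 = 181.92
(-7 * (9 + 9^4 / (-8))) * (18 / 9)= 45423 / 4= 11355.75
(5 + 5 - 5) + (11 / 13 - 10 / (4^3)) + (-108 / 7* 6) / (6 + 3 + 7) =-279 / 2912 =-0.10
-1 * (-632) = 632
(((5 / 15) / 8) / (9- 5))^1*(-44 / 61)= -11 / 1464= -0.01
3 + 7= 10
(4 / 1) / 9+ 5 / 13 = 0.83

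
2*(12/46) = 12/23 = 0.52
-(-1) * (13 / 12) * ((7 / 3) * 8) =182 / 9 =20.22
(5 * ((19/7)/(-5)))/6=-19/42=-0.45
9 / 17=0.53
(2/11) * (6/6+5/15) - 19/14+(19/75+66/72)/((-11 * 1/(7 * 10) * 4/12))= -27086/1155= -23.45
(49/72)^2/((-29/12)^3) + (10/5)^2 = 3.97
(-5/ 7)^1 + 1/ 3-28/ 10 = -334/ 105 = -3.18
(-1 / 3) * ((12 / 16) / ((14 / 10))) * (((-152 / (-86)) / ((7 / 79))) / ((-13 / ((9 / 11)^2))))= 607905 / 3314311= 0.18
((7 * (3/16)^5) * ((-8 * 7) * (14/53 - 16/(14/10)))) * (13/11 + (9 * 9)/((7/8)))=3632983407/38207488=95.09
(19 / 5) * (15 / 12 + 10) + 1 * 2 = 179 / 4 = 44.75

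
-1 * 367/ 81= -367/ 81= -4.53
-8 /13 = -0.62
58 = 58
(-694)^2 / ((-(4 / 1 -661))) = 481636 / 657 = 733.08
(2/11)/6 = 1/33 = 0.03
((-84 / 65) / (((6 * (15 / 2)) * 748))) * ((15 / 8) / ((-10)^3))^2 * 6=-63 / 77792000000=-0.00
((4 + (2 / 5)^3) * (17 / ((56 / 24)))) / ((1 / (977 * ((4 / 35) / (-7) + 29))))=179741335716 / 214375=838443.55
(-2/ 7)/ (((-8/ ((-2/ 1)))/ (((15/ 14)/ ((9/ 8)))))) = -10/ 147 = -0.07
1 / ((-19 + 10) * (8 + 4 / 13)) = -13 / 972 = -0.01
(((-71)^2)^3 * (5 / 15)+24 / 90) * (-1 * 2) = -427000946406 / 5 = -85400189281.20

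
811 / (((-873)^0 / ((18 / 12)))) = 2433 / 2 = 1216.50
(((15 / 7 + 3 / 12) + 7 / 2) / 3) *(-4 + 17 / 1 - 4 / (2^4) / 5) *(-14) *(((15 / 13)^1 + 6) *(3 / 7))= -113553 / 104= -1091.86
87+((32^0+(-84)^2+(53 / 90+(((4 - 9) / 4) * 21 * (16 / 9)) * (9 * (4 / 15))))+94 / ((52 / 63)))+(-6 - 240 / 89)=371628353 / 52065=7137.78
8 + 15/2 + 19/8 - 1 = 135/8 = 16.88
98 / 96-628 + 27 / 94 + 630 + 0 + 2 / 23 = 176161 / 51888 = 3.40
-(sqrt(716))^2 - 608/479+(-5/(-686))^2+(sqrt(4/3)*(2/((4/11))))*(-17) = -161683596937/225415484 - 187*sqrt(3)/3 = -825.23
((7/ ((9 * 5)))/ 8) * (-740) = -259/ 18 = -14.39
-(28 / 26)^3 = -2744 / 2197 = -1.25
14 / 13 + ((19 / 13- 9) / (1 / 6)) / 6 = -84 / 13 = -6.46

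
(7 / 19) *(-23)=-161 / 19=-8.47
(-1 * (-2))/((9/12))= 8/3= 2.67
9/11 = 0.82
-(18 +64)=-82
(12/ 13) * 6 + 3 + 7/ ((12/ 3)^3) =7195/ 832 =8.65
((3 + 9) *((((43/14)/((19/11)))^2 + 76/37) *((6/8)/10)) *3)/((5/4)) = 368696583/32724650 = 11.27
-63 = -63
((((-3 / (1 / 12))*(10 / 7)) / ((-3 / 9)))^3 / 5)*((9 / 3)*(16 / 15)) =806215680 / 343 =2350483.03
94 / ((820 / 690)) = 3243 / 41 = 79.10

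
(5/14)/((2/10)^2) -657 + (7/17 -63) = -169137/238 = -710.66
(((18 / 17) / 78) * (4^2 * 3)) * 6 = 864 / 221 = 3.91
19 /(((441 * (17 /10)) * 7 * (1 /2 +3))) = 380 /367353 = 0.00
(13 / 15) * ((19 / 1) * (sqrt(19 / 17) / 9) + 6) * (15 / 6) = 247 * sqrt(323) / 918 + 13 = 17.84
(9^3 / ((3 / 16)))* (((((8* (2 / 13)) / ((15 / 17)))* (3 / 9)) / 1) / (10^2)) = 29376 / 1625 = 18.08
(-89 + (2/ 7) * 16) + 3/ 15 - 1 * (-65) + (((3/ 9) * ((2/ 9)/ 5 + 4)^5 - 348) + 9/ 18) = -46548888077/ 7750181250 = -6.01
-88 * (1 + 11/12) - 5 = -521/3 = -173.67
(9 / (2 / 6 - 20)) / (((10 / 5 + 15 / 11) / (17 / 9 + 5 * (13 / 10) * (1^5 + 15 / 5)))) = -8283 / 2183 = -3.79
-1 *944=-944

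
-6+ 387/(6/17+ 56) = 831/958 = 0.87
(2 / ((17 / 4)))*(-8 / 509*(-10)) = 640 / 8653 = 0.07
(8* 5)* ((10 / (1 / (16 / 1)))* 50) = 320000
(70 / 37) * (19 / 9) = 1330 / 333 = 3.99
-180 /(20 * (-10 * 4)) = 9 /40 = 0.22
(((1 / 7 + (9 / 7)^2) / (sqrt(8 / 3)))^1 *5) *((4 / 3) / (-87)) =-440 *sqrt(6) / 12789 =-0.08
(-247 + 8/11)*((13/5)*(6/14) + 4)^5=-71117440799913/82534375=-861670.56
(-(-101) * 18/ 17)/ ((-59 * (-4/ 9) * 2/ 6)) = 24543/ 2006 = 12.23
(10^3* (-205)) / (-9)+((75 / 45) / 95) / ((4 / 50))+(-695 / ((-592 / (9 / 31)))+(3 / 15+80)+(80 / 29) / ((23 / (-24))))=239204366836139 / 10465870320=22855.66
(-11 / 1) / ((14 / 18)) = -99 / 7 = -14.14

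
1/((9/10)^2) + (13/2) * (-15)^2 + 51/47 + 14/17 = 189709925/129438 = 1465.64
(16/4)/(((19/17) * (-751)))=-68/14269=-0.00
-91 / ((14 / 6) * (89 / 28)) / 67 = -1092 / 5963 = -0.18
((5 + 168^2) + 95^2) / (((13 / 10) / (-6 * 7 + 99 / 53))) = -792392580 / 689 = -1150061.80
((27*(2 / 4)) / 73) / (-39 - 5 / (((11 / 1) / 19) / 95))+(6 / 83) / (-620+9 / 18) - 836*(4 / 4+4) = -197775692588479 / 47314755236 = -4180.00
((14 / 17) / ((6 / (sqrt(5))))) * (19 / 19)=7 * sqrt(5) / 51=0.31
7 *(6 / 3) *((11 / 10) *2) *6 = 924 / 5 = 184.80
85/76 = 1.12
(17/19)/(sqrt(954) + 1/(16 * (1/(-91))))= 1456/263701 + 768 * sqrt(106)/263701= 0.04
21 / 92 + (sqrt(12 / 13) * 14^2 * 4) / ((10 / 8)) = 21 / 92 + 6272 * sqrt(39) / 65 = 602.82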